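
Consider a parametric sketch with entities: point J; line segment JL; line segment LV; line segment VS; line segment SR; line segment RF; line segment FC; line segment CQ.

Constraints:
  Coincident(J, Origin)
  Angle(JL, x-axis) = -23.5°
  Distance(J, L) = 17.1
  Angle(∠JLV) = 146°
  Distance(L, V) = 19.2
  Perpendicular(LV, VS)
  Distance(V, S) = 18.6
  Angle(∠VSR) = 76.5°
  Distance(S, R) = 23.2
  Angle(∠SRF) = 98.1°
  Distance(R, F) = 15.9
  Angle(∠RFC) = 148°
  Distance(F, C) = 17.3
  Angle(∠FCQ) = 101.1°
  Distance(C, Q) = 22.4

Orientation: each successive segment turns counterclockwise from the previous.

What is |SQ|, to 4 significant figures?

26.81

∠RFC = 148.0° gives FC at -42.10° from the x-axis; with |FC| = 17.3, C = (27.17, -21.36). ∠FCQ = 101.1° gives CQ at 36.80° from the x-axis; with |CQ| = 22.4, Q = (45.10, -7.939). Then |SQ| = |Q − S| = 26.81.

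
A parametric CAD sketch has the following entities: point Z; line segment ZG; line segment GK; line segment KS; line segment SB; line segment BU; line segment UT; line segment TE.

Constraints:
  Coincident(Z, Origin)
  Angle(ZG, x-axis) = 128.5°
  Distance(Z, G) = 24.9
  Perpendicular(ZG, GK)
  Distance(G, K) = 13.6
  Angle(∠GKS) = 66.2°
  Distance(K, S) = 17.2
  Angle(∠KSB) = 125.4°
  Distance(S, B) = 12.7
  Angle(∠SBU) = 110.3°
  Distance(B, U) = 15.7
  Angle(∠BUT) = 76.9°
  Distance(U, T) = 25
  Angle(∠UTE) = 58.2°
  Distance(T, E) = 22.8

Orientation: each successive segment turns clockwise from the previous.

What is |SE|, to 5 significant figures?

4.0360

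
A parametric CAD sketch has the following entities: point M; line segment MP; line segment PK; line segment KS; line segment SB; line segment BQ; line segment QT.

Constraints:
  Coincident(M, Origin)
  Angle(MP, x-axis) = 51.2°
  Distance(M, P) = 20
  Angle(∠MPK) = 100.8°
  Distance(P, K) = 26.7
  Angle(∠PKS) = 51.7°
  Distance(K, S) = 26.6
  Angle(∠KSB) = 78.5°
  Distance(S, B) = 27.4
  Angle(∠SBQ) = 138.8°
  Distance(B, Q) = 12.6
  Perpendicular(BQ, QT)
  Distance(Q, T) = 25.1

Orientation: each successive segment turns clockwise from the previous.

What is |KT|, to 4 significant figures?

15.09

M is at the origin; MP runs at 51.2° with length 20.0, so P = (12.53, 15.59). ∠MPK = 100.8° gives PK at -28.00° from the x-axis; with |PK| = 26.7, K = (36.11, 3.052). ∠PKS = 51.7° gives KS at -156.3° from the x-axis; with |KS| = 26.6, S = (11.75, -7.640). ∠KSB = 78.5° gives SB at 102.2° from the x-axis; with |SB| = 27.4, B = (5.960, 19.14). ∠SBQ = 138.8° gives BQ at 61.00° from the x-axis; with |BQ| = 12.6, Q = (12.07, 30.16). BQ ⟂ QT, so QT runs at -29.00°; with |QT| = 25.1, T = (34.02, 17.99). Then |KT| = |T − K| = 15.09.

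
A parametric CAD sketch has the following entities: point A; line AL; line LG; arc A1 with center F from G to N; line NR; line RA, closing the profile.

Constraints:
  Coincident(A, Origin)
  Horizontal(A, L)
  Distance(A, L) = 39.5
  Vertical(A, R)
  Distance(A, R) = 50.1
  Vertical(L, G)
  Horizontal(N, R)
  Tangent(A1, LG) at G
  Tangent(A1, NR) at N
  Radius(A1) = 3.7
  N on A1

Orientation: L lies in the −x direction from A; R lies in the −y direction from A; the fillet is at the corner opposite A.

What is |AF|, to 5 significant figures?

58.605

A is at the origin; A and L share the same y with |AL| = 39.5 and L on the −x side, so L = (-39.500, 0.0000). AR is vertical with |AR| = 50.1 and R on the −y side, so R = (0.0000, -50.100). The virtual corner opposite A is at (-39.500, -50.100). Since A1 is tangent to LG there, FG ⟂ LG and the tangent condition forces FN to be normal to NR, with radius 3.7, so the center F sits 3.7 in from both sides at F = (-35.800, -46.400). Then |AF| = |F − A| = 58.605.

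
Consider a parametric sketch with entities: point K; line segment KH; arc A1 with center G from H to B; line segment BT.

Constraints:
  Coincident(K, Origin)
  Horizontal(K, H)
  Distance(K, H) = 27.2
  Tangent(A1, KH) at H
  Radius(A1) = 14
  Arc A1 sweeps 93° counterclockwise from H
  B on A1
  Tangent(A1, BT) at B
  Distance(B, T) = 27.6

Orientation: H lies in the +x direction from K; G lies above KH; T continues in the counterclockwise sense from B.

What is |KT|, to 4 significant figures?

58.03

On A1, H sits at bearing -90° from G; a 93° counterclockwise sweep puts B at bearing 3°, so B = G + 14.0·(cos 3°, sin 3°) = (41.18, 14.73). The tangent condition forces GB to be normal to BT, so BT runs along (−sin 3°, cos 3°); with |BT| = 27.6, T = (39.74, 42.29). Then |KT| = |T − K| = 58.03.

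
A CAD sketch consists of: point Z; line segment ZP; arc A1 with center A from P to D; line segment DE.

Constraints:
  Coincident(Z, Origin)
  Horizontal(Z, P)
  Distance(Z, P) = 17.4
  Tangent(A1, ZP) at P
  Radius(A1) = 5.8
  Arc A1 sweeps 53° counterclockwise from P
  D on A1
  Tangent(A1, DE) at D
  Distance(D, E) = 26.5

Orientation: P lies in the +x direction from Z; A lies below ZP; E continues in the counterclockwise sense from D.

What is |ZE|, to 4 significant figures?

23.69

Z is at the origin; Z and P share the same y with |ZP| = 17.4 and P on the +x side, so P = (17.40, 0.000). Tangency of A1 to ZP means the radius AP is perpendicular to ZP, so A = P + (0, -5.8) = (17.40, -5.800). On A1, P sits at bearing 90° from A; a 53° counterclockwise sweep puts D at bearing 143°, so D = A + 5.8·(cos 143°, sin 143°) = (12.77, -2.309). Since A1 is tangent to DE there, AD ⟂ DE, so DE runs along (−sin 143°, cos 143°); with |DE| = 26.5, E = (-3.180, -23.47). Then |ZE| = |E − Z| = 23.69.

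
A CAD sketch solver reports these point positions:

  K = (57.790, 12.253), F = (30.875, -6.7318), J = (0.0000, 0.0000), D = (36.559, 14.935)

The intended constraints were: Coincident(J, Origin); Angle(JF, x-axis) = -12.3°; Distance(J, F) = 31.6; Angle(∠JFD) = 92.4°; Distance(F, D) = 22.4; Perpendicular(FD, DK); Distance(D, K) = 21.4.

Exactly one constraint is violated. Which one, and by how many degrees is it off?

Perpendicular(FD, DK) — off by 7.50°.

J = (0.00, 0.00) ✓; JF at -12.30° ✓; |JF| = 31.60 ✓; ∠JFD = 92.40° ✓; |FD| = 22.40 ✓; ∠(FD, DK) = 82.50° ✗; |DK| = 21.40 ✓.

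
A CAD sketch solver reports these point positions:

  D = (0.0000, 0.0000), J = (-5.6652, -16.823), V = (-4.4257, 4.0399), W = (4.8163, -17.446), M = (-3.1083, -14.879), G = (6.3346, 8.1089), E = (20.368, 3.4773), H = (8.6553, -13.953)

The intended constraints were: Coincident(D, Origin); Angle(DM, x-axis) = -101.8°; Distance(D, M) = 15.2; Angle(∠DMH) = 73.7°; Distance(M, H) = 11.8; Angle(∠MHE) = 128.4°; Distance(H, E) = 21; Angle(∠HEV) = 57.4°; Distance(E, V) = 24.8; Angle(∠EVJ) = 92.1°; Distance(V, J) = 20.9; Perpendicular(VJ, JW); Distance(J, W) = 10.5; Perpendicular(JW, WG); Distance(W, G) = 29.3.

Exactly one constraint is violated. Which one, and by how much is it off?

Distance(W, G) = 29.3 — off by 3.70.

D = (0.00, 0.00) ✓; DM at -101.8° ✓; |DM| = 15.20 ✓; ∠DMH = 73.70° ✓; |MH| = 11.80 ✓; ∠MHE = 128.4° ✓; |HE| = 21.00 ✓; ∠HEV = 57.40° ✓; |EV| = 24.80 ✓; ∠EVJ = 92.10° ✓; |VJ| = 20.90 ✓; ∠(VJ, JW) = 90.00° ✓; |JW| = 10.50 ✓; ∠(JW, WG) = 90.00° ✓; |WG| = 25.60 ✗.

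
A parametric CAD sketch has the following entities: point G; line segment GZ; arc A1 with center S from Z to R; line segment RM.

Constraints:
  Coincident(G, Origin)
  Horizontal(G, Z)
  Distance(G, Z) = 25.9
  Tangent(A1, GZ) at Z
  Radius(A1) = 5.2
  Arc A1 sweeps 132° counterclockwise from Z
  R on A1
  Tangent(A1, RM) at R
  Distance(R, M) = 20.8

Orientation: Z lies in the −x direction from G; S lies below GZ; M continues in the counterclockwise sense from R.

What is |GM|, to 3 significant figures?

28.9

G is at the origin; GZ is horizontal with |GZ| = 25.9 and Z on the −x side, so Z = (-25.9, 0.00). The tangent condition forces SZ to be normal to GZ, so S = Z + (0, -5.2) = (-25.9, -5.20). On A1, Z sits at bearing 90° from S; a 132° counterclockwise sweep puts R at bearing 222°, so R = S + 5.2·(cos 222°, sin 222°) = (-29.8, -8.68). The tangent condition forces SR to be normal to RM, so RM runs along (−sin 222°, cos 222°); with |RM| = 20.8, M = (-15.8, -24.1). Then |GM| = |M − G| = 28.9.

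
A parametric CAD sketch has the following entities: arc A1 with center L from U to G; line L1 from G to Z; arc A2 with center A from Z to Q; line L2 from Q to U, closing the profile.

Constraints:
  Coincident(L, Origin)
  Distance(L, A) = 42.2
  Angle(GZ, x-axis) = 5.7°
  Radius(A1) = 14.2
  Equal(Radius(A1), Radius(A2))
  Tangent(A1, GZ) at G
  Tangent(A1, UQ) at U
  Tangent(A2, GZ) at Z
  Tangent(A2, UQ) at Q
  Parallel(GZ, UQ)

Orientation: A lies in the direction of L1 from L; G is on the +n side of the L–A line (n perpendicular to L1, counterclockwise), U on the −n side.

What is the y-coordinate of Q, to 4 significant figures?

-9.938

The slot axis is L1's direction at 5.7°, so u = (cos 5.7°, sin 5.7°) = (0.9951, 0.09932) and n = (−sin 5.7°, cos 5.7°) = (-0.09932, 0.9951). L is at the origin and A lies 42.2 along u from L, so A = 42.2·u = (41.99, 4.191). Tangency of A1 to both parallel lines with radius 14.2 puts G and U at L ± 14.2·n: G = (-1.410, 14.13), U = (1.410, -14.13). Equal radii place Z and Q the same way about A: Z = A + 14.2·n = (40.58, 18.32), Q = A − 14.2·n = (43.40, -9.938). So Q.y = -9.938.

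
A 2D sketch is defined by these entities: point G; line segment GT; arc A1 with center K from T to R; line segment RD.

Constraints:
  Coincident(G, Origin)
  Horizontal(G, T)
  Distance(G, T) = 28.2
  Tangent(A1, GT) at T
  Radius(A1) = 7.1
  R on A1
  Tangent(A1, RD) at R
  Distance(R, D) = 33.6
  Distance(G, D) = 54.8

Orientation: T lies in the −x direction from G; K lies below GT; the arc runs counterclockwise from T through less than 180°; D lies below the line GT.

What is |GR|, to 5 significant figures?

35.918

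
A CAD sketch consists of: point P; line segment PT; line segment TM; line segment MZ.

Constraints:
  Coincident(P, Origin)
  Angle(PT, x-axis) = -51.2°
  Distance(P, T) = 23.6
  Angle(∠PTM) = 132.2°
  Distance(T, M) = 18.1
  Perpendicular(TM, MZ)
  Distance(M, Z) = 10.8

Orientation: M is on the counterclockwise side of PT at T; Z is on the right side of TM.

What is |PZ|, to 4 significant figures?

44.19

P is at the origin; PT runs at -51.2° with length 23.6, so T = 23.6·(cos -51.2°, sin -51.2°) = (14.79, -18.39). ∠PTM = 132.2°, so TM runs at -51.2° + (180° − 132.2°) = -3.400° from the x-axis; with |TM| = 18.1, M = T + 18.1·(cos -3.400°, sin -3.400°) = (32.86, -19.47). The perpendicularity gives MZ at right angles to TM; with |MZ| = 10.8 on the right of TM, Z = M + 10.8·(-0.05931, -0.9982) = (32.22, -30.25). Then |PZ| = |Z − P| = 44.19.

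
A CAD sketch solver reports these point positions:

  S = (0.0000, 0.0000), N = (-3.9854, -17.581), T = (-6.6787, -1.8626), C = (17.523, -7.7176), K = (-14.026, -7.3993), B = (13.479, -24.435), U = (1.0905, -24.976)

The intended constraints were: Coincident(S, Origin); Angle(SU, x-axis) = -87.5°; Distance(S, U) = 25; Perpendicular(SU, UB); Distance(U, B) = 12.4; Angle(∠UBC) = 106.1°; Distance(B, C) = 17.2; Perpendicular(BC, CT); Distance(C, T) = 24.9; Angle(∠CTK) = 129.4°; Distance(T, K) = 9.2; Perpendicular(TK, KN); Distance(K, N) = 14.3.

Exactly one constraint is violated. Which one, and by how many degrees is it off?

Perpendicular(TK, KN) — off by 7.60°.

S = (0.00, 0.00) ✓; SU at -87.50° ✓; |SU| = 25.00 ✓; ∠(SU, UB) = 90.00° ✓; |UB| = 12.40 ✓; ∠UBC = 106.1° ✓; |BC| = 17.20 ✓; ∠(BC, CT) = 90.00° ✓; |CT| = 24.90 ✓; ∠CTK = 129.4° ✓; |TK| = 9.200 ✓; ∠(TK, KN) = 97.60° ✗; |KN| = 14.30 ✓.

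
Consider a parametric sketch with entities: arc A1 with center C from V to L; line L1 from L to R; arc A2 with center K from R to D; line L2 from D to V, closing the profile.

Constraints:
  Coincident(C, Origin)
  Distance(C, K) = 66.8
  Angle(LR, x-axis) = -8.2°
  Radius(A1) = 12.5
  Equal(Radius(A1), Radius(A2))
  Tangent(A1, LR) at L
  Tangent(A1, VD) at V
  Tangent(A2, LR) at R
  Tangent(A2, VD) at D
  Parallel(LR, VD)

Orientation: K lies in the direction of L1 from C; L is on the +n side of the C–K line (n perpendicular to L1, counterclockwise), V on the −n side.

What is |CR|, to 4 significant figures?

67.96

The slot axis is L1's direction at -8.2°, so u = (cos -8.2°, sin -8.2°) = (0.9898, -0.1426) and n = (−sin -8.2°, cos -8.2°) = (0.1426, 0.9898). C is at the origin and K lies 66.8 along u from C, so K = 66.8·u = (66.12, -9.528). Tangency of A1 to both parallel lines with radius 12.5 puts L and V at C ± 12.5·n: L = (1.783, 12.37), V = (-1.783, -12.37). Equal radii place R and D the same way about K: R = K + 12.5·n = (67.90, 2.845), D = K − 12.5·n = (64.33, -21.90). Then |CR| = |R − C| = 67.96.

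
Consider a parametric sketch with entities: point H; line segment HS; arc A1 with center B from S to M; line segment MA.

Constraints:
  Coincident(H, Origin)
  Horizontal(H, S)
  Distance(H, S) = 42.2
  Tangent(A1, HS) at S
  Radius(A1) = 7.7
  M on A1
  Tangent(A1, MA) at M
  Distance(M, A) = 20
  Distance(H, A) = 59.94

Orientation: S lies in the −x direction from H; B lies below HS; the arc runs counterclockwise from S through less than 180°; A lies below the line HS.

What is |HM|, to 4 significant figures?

50.05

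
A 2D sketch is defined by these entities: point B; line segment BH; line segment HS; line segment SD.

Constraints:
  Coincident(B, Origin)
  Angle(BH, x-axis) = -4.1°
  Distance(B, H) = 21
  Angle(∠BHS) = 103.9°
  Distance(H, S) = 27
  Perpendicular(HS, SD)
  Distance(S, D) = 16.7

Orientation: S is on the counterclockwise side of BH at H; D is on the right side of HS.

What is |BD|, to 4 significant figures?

49.01

∠BHS = 103.9°, so HS runs at -4.1° + (180° − 103.9°) = 72.00° from the x-axis; with |HS| = 27.0, S = H + 27.0·(cos 72.00°, sin 72.00°) = (29.29, 24.18). The perpendicularity gives SD at right angles to HS; with |SD| = 16.7 on the right of HS, D = S + 16.7·(0.9511, -0.3090) = (45.17, 19.02). Then |BD| = |D − B| = 49.01.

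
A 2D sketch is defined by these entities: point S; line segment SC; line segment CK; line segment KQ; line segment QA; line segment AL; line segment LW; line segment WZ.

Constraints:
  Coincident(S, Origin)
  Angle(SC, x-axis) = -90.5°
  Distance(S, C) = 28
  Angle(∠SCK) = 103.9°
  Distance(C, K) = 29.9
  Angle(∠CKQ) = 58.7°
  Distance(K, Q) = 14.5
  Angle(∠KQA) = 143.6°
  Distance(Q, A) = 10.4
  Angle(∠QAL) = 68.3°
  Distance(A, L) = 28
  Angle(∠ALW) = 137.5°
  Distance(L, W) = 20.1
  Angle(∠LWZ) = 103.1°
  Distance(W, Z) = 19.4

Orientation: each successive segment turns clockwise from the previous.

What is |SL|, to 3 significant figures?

43.3

S is at the origin; SC runs at -90.5° with length 28.0, so C = (-0.244, -28.0). ∠SCK = 103.9° gives CK at -167° from the x-axis; with |CK| = 29.9, K = (-29.3, -34.9). ∠CKQ = 58.7° gives KQ at 72.1° from the x-axis; with |KQ| = 14.5, Q = (-24.9, -21.1). ∠KQA = 143.6° gives QA at 35.7° from the x-axis; with |QA| = 10.4, A = (-16.4, -15.1). ∠QAL = 68.3° gives AL at -76.0° from the x-axis; with |AL| = 28.0, L = (-9.65, -42.2). Then |SL| = |L − S| = 43.3.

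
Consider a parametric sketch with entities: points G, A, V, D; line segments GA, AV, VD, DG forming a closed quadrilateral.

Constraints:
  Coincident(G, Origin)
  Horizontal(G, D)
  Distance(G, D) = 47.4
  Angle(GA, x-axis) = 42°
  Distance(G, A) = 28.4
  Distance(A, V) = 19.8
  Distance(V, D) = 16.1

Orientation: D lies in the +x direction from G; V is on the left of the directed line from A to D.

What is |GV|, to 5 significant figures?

42.905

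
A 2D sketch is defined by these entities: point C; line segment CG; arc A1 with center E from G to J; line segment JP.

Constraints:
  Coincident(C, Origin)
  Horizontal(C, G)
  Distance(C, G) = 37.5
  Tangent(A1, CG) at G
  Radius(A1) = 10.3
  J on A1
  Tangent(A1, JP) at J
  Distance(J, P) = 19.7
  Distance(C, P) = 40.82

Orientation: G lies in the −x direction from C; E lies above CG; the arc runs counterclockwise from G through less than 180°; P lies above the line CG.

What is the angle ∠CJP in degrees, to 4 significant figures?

111.9°

Checks: |EJ| = 10.30 ✓; ∠(EJ, JP) = 90.00° ✓; |JP| = 19.70 ✓; |CP| = 40.82 ✓.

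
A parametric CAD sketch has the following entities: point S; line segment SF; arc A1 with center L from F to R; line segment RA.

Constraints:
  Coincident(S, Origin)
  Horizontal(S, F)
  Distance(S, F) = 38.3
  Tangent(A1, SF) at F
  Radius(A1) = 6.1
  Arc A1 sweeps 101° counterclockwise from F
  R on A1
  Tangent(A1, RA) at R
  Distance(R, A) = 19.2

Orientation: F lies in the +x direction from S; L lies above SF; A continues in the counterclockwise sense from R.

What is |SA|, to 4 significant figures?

48.29

On A1, F sits at bearing -90° from L; a 101° counterclockwise sweep puts R at bearing 11°, so R = L + 6.1·(cos 11°, sin 11°) = (44.29, 7.264). The tangent condition forces LR to be normal to RA, so RA runs along (−sin 11°, cos 11°); with |RA| = 19.2, A = (40.62, 26.11). Then |SA| = |A − S| = 48.29.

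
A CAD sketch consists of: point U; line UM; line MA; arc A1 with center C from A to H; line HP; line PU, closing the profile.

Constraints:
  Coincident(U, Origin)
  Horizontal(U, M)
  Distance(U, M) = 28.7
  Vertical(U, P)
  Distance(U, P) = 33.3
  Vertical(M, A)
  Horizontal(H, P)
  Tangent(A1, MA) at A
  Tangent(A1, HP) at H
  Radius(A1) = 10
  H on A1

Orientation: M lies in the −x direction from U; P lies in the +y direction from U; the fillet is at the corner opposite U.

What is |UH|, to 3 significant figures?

38.2

U is at the origin; UM is horizontal with |UM| = 28.7 and M on the −x side, so M = (-28.7, 0.00). U and P share the same x with |UP| = 33.3 and P on the +y side, so P = (0.00, 33.3). The virtual corner opposite U is at (-28.7, 33.3). Tangency of A1 to MA means the radius CA is perpendicular to MA and A1 meets HP tangentially, so CH is at right angles to HP, with radius 10.0, so the center C sits 10.0 in from both sides at C = (-18.7, 23.3). That places the tangent points at A = (-28.7, 23.3) on MA and H = (-18.7, 33.3) on HP. Then |UH| = |H − U| = 38.2.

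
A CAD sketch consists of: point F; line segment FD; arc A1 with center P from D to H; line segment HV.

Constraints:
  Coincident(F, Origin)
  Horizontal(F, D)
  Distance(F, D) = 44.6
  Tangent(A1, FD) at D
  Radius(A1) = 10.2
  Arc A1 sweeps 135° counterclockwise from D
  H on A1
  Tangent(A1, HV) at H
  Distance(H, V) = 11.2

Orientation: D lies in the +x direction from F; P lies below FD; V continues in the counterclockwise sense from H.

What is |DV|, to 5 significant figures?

25.342

On A1, D sits at bearing 90° from P; a 135° counterclockwise sweep puts H at bearing 225°, so H = P + 10.2·(cos 225°, sin 225°) = (37.388, -17.412). Since A1 is tangent to HV there, PH ⟂ HV, so HV runs along (−sin 225°, cos 225°); with |HV| = 11.2, V = (45.307, -25.332). Then |DV| = |V − D| = 25.342.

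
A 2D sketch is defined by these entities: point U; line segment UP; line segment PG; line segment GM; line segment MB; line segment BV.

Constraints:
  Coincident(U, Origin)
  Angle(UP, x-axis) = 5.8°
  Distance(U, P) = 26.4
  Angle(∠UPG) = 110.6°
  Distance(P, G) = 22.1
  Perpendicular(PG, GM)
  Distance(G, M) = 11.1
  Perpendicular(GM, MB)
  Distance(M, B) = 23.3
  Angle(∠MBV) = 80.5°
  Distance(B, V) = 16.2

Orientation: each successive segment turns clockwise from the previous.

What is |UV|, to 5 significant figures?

31.486

GM is perpendicular to MB, so MB runs at 116.40°; with |MB| = 23.3, B = (15.789, -1.1927). ∠MBV = 80.5° gives BV at 16.900° from the x-axis; with |BV| = 16.2, V = (31.289, 3.5167). Then |UV| = |V − U| = 31.486.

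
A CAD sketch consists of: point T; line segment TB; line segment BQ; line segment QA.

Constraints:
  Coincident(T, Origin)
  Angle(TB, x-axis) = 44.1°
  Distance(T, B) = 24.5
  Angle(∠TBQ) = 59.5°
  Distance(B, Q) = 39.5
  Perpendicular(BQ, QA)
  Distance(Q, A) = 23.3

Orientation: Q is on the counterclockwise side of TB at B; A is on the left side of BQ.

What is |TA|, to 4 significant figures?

27.15

∠TBQ = 59.5°, so BQ runs at 44.1° + (180° − 59.5°) = 164.6° from the x-axis; with |BQ| = 39.5, Q = B + 39.5·(cos 164.6°, sin 164.6°) = (-20.49, 27.54). The perpendicularity gives QA at right angles to BQ; with |QA| = 23.3 on the left of BQ, A = Q + 23.3·(-0.2656, -0.9641) = (-26.68, 5.076). Then |TA| = |A − T| = 27.15.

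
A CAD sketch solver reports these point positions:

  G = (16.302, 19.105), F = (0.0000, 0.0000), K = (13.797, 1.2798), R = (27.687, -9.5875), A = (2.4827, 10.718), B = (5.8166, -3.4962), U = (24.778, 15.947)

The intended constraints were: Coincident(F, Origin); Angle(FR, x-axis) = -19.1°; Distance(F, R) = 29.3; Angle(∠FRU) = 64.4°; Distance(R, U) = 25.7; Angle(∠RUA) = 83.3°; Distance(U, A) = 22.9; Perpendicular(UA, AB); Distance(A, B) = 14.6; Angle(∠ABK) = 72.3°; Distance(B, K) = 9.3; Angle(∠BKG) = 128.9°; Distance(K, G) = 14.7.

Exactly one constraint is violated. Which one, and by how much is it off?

Distance(K, G) = 14.7 — off by 3.30.

F = (0.00, 0.00) ✓; FR at -19.10° ✓; |FR| = 29.30 ✓; ∠FRU = 64.40° ✓; |RU| = 25.70 ✓; ∠RUA = 83.30° ✓; |UA| = 22.90 ✓; ∠(UA, AB) = 90.00° ✓; |AB| = 14.60 ✓; ∠ABK = 72.30° ✓; |BK| = 9.300 ✓; ∠BKG = 128.9° ✓; |KG| = 18.00 ✗.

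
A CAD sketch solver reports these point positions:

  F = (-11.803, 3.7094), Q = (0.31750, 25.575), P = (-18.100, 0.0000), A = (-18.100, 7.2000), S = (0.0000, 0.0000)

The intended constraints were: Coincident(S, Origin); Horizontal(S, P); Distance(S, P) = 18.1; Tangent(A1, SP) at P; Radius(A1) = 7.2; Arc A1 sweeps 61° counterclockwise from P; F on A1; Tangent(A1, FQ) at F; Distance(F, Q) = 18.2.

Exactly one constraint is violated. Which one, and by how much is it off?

Distance(F, Q) = 18.2 — off by 6.80.

S = (0.00, 0.00) ✓; S.y = 0.00, P.y = 0.00 ✓; |SP| = 18.10 ✓; ∠(AP, PS) = 90.00° ✓; |AP| = 7.200 ✓; bearing(A→F) − bearing(A→P) = 61.00° ✓; |AF| = 7.200 ✓; ∠(AF, FQ) = 90.00° ✓; |FQ| = 25.00 ✗.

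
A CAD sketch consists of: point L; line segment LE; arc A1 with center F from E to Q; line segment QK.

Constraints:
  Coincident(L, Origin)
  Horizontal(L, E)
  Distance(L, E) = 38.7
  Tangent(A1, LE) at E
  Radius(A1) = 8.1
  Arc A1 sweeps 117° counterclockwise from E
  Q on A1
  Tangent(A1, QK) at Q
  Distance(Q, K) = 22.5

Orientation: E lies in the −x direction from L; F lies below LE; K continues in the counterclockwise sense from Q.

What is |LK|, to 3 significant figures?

47.8

On A1, E sits at bearing 90° from F; a 117° counterclockwise sweep puts Q at bearing 207°, so Q = F + 8.1·(cos 207°, sin 207°) = (-45.9, -11.8). A1 meets QK tangentially, so FQ is at right angles to QK, so QK runs along (−sin 207°, cos 207°); with |QK| = 22.5, K = (-35.7, -31.8). Then |LK| = |K − L| = 47.8.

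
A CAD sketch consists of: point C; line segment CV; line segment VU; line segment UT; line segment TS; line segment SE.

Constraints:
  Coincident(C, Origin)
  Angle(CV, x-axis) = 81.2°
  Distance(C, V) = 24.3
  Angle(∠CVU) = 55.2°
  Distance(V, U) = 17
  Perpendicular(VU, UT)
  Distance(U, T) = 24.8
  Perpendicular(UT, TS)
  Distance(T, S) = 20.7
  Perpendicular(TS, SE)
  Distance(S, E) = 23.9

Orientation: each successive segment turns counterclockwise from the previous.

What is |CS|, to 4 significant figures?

18.22

C is at the origin; CV runs at 81.2° with length 24.3, so V = (3.718, 24.01). ∠CVU = 55.2° gives VU at -154.0° from the x-axis; with |VU| = 17.0, U = (-11.56, 16.56). VU is perpendicular to UT, so UT runs at -64.00°; with |UT| = 24.8, T = (-0.6903, -5.728). The perpendicularity gives TS at right angles to UT, so TS runs at 26.00°; with |TS| = 20.7, S = (17.91, 3.346). Then |CS| = |S − C| = 18.22.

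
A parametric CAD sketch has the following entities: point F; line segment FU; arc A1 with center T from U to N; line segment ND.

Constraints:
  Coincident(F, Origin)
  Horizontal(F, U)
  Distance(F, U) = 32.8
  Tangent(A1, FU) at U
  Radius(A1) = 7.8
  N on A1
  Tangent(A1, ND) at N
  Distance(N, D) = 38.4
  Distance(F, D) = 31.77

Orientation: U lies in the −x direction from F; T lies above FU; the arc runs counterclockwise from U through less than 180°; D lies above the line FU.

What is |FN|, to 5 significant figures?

27.038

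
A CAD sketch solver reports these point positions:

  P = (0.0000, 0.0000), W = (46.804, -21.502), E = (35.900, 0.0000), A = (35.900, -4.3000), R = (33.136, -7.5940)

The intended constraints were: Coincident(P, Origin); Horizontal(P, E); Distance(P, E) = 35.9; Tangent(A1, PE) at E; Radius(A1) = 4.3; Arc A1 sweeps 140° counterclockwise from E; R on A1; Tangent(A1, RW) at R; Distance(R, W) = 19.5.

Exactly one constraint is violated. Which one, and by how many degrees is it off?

Tangent(A1, RW) at R — off by 5.50°.

P = (0.00, 0.00) ✓; P.y = 0.00, E.y = 0.00 ✓; |PE| = 35.90 ✓; ∠(AE, EP) = 90.00° ✓; |AE| = 4.300 ✓; bearing(A→R) − bearing(A→E) = 140.0° ✓; |AR| = 4.300 ✓; ∠(AR, RW) = 95.50° ✗; |RW| = 19.50 ✓.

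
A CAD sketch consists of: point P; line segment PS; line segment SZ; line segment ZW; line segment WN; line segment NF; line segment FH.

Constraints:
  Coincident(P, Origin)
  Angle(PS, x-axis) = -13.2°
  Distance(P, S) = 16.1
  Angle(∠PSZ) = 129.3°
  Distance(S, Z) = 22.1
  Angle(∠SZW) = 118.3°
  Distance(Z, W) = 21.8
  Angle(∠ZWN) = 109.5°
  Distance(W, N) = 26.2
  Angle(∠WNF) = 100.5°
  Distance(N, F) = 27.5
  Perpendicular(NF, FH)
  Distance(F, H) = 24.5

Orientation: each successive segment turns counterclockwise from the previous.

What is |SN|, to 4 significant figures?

41.36

P is at the origin; PS runs at -13.2° with length 16.1, so S = (15.67, -3.676). ∠PSZ = 129.3° gives SZ at 37.50° from the x-axis; with |SZ| = 22.1, Z = (33.21, 9.777). ∠SZW = 118.3° gives ZW at 99.20° from the x-axis; with |ZW| = 21.8, W = (29.72, 31.30). ∠ZWN = 109.5° gives WN at 169.7° from the x-axis; with |WN| = 26.2, N = (3.945, 35.98). Then |SN| = |N − S| = 41.36.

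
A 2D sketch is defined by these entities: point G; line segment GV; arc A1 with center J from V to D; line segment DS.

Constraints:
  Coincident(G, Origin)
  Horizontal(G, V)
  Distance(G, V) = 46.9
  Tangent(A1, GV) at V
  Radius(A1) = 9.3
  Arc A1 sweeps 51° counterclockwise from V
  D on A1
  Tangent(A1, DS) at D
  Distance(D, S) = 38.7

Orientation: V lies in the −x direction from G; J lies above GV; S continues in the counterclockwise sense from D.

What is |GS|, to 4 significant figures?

36.86

G is at the origin; G and V share the same y with |GV| = 46.9 and V on the −x side, so V = (-46.90, 0.000). Since A1 is tangent to GV there, JV ⟂ GV, so J = V + (0, 9.3) = (-46.90, 9.300). On A1, V sits at bearing -90° from J; a 51° counterclockwise sweep puts D at bearing -39°, so D = J + 9.3·(cos -39°, sin -39°) = (-39.67, 3.447). The tangent condition forces JD to be normal to DS, so DS runs along (−sin -39°, cos -39°); with |DS| = 38.7, S = (-15.32, 33.52). Then |GS| = |S − G| = 36.86.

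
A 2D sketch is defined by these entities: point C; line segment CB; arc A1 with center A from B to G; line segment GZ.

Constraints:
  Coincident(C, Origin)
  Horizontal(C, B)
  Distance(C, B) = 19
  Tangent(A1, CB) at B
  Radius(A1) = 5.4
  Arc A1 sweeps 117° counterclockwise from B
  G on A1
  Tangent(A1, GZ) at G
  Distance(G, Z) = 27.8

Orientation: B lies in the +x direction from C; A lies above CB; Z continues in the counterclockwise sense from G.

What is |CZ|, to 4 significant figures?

34.49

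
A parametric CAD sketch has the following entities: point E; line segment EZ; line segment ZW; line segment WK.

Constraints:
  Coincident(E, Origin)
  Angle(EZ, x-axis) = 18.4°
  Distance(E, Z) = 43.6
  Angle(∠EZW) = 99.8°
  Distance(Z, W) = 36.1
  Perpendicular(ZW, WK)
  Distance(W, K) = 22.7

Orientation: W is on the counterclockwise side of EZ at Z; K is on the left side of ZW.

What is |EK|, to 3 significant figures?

48.0

E is at the origin; EZ runs at 18.4° with length 43.6, so Z = 43.6·(cos 18.4°, sin 18.4°) = (41.4, 13.8). ∠EZW = 99.8°, so ZW runs at 18.4° + (180° − 99.8°) = 98.6° from the x-axis; with |ZW| = 36.1, W = Z + 36.1·(cos 98.6°, sin 98.6°) = (36.0, 49.5). ZW ⟂ WK; with |WK| = 22.7 on the left of ZW, K = W + 22.7·(-0.989, -0.150) = (13.5, 46.1). Then |EK| = |K − E| = 48.0.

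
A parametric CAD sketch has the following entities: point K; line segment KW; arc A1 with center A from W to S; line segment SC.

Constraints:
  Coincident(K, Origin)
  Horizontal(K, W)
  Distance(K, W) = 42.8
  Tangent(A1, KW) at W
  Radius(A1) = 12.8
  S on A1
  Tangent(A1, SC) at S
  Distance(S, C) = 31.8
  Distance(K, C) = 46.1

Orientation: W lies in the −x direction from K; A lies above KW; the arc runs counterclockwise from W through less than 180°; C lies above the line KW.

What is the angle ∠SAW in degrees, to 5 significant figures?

75.315°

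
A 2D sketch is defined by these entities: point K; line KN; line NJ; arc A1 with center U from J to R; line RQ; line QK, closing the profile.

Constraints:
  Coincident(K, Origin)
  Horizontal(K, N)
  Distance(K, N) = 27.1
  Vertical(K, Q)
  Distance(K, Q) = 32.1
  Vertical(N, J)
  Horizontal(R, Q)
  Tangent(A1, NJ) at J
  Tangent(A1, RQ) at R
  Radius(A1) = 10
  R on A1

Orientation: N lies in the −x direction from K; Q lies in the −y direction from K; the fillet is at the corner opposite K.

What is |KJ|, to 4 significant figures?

34.97

K is at the origin; KN is horizontal with |KN| = 27.1 and N on the −x side, so N = (-27.10, 0.000). KQ is vertical with |KQ| = 32.1 and Q on the −y side, so Q = (0.000, -32.10). The virtual corner opposite K is at (-27.10, -32.10). Tangency of A1 to NJ means the radius UJ is perpendicular to NJ and A1 meets RQ tangentially, so UR is at right angles to RQ, with radius 10.0, so the center U sits 10.0 in from both sides at U = (-17.10, -22.10). That places the tangent points at J = (-27.10, -22.10) on NJ and R = (-17.10, -32.10) on RQ. Then |KJ| = |J − K| = 34.97.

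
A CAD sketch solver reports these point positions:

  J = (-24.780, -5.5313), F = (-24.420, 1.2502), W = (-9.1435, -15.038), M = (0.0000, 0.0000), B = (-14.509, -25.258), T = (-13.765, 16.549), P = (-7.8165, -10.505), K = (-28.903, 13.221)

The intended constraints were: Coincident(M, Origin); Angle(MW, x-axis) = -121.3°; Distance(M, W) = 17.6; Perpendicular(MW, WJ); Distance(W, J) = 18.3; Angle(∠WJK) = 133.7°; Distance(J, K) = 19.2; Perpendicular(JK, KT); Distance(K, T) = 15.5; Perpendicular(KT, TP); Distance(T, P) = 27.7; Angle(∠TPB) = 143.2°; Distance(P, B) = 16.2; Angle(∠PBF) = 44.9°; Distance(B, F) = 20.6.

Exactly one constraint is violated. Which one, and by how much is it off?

Distance(B, F) = 20.6 — off by 7.70.

M = (0.00, 0.00) ✓; MW at -121.3° ✓; |MW| = 17.60 ✓; ∠(MW, WJ) = 90.00° ✓; |WJ| = 18.30 ✓; ∠WJK = 133.7° ✓; |JK| = 19.20 ✓; ∠(JK, KT) = 90.00° ✓; |KT| = 15.50 ✓; ∠(KT, TP) = 90.00° ✓; |TP| = 27.70 ✓; ∠TPB = 143.2° ✓; |PB| = 16.20 ✓; ∠PBF = 44.90° ✓; |BF| = 28.30 ✗.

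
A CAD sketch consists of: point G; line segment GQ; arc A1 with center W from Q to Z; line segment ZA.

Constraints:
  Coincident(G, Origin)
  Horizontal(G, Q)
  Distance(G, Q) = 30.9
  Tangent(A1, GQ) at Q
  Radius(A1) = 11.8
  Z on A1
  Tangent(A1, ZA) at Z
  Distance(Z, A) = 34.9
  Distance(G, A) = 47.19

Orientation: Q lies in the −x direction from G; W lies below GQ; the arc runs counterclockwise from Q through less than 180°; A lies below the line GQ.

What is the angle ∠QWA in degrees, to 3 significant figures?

154°

Checks: ∠(WQ, QG) = 90.00° ✓; |WQ| = 11.80 ✓; |WZ| = 11.80 ✓; ∠(WZ, ZA) = 90.00° ✓; |ZA| = 34.90 ✓; |GA| = 47.19 ✓.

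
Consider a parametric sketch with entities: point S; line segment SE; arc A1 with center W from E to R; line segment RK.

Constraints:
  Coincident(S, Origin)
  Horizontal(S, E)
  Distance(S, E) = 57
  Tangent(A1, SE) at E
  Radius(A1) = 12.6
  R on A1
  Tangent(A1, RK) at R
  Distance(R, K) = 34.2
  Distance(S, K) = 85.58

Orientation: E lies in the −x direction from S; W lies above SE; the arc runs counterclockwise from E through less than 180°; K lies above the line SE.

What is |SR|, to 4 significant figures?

52.73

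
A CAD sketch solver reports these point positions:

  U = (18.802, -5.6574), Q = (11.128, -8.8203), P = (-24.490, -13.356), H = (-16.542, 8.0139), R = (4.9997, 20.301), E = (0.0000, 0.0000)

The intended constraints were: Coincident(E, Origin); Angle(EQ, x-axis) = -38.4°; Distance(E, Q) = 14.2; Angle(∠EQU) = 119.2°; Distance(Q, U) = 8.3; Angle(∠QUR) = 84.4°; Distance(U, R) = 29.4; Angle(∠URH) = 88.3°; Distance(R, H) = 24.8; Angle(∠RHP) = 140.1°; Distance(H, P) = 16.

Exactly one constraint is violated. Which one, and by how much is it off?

Distance(H, P) = 16 — off by 6.80.

E = (0.00, 0.00) ✓; EQ at -38.40° ✓; |EQ| = 14.20 ✓; ∠EQU = 119.2° ✓; |QU| = 8.300 ✓; ∠QUR = 84.40° ✓; |UR| = 29.40 ✓; ∠URH = 88.30° ✓; |RH| = 24.80 ✓; ∠RHP = 140.1° ✓; |HP| = 22.80 ✗.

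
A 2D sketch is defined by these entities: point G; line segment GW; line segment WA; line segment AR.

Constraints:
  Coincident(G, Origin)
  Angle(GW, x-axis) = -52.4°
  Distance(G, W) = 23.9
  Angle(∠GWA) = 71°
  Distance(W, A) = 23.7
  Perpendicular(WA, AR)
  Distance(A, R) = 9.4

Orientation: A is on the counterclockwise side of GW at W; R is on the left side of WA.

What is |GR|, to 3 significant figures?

20.7

G is at the origin; GW runs at -52.4° with length 23.9, so W = 23.9·(cos -52.4°, sin -52.4°) = (14.6, -18.9). ∠GWA = 71.0°, so WA runs at -52.4° + (180° − 71.0°) = 56.6° from the x-axis; with |WA| = 23.7, A = W + 23.7·(cos 56.6°, sin 56.6°) = (27.6, 0.850). WA is perpendicular to AR; with |AR| = 9.4 on the left of WA, R = A + 9.4·(-0.835, 0.550) = (19.8, 6.02). Then |GR| = |R − G| = 20.7.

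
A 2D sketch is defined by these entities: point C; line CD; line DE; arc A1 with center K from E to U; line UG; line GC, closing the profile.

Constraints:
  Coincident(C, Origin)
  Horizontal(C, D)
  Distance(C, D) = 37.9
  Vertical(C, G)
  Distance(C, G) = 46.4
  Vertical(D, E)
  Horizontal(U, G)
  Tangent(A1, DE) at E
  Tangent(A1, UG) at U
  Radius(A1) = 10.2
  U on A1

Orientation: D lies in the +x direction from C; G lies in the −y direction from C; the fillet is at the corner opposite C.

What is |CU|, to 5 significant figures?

54.039

The virtual corner opposite C is at (37.900, -46.400). The tangent condition forces KE to be normal to DE and tangency of A1 to UG means the radius KU is perpendicular to UG, with radius 10.2, so the center K sits 10.2 in from both sides at K = (27.700, -36.200). That places the tangent points at E = (37.900, -36.200) on DE and U = (27.700, -46.400) on UG. Then |CU| = |U − C| = 54.039.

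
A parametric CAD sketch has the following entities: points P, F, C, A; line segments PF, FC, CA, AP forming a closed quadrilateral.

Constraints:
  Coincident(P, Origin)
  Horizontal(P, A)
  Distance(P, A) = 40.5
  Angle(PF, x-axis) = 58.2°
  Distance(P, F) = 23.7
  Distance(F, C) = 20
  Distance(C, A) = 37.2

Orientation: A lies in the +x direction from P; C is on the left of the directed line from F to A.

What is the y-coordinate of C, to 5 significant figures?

34.450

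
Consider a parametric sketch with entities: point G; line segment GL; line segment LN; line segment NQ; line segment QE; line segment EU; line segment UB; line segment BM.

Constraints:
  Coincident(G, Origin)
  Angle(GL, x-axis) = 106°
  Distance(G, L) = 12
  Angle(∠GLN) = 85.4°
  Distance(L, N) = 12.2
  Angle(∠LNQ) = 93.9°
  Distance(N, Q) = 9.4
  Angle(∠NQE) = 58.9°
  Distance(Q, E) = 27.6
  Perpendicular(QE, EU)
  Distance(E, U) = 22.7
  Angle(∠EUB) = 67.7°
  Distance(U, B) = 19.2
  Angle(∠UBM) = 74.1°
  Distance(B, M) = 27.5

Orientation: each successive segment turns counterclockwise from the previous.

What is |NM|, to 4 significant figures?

26.20

∠EUB = 67.7° gives UB at -109.9° from the x-axis; with |UB| = 19.2, B = (-16.84, 15.88). ∠UBM = 74.1° gives BM at -4.000° from the x-axis; with |BM| = 27.5, M = (10.59, 13.96). Then |NM| = |M − N| = 26.20.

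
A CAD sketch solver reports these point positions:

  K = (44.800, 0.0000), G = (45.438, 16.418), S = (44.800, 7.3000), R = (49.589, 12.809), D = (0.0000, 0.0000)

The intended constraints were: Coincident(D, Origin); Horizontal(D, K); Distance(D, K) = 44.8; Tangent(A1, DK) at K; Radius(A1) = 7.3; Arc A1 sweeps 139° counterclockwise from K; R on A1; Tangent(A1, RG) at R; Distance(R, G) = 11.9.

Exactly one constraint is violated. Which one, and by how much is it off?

Distance(R, G) = 11.9 — off by 6.40.

D = (0.00, 0.00) ✓; D.y = 0.00, K.y = 0.00 ✓; |DK| = 44.80 ✓; ∠(SK, KD) = 90.00° ✓; |SK| = 7.300 ✓; bearing(S→R) − bearing(S→K) = 139.0° ✓; |SR| = 7.300 ✓; ∠(SR, RG) = 90.00° ✓; |RG| = 5.501 ✗.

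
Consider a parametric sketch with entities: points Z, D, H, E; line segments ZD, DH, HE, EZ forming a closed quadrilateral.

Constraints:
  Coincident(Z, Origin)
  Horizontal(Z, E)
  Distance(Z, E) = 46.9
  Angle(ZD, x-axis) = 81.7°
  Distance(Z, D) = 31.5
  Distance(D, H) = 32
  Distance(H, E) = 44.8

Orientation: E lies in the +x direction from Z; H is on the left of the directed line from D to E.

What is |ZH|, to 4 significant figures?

54.99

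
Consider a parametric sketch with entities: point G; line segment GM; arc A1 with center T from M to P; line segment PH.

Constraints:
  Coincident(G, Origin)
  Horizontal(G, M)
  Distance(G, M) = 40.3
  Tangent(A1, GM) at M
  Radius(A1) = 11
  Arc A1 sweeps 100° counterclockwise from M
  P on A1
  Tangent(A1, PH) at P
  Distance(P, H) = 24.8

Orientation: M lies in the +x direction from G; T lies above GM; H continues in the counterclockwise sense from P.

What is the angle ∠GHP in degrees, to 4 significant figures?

61.44°

G is at the origin; G and M share the same y with |GM| = 40.3 and M on the +x side, so M = (40.30, 0.000). Since A1 is tangent to GM there, TM ⟂ GM, so T = M + (0, 11) = (40.30, 11.00). On A1, M sits at bearing -90° from T; a 100° counterclockwise sweep puts P at bearing 10°, so P = T + 11.0·(cos 10°, sin 10°) = (51.13, 12.91). The tangent condition forces TP to be normal to PH, so PH runs along (−sin 10°, cos 10°); with |PH| = 24.8, H = (46.83, 37.33). Then cos ∠GHP = HG·HP / (|HG||HP|), giving 61.44°.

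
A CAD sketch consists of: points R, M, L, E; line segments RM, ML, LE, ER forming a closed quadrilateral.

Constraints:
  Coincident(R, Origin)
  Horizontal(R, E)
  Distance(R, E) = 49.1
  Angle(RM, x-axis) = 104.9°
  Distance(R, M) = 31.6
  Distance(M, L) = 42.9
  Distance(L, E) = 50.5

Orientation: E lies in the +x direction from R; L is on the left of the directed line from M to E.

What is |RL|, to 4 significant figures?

56.75

R is at the origin; R and E share the same y with |RE| = 49.1 and E in +x, so E = (49.1, 0). RM runs at 104.9° with |RM| = 31.6, so M = (-8.125, 30.54). L is determined by |ML| = 42.9 and |LE| = 50.5 together: it lies at the intersection of circle(M, 42.9) and circle(E, 50.5). With |ME| = 64.86, the foot of the radical line on ME is 26.96 from M and the perpendicular offset is √(42.9² − 26.96²) = 33.37. Taking the left-of-ME solution: L = (31.37, 47.29).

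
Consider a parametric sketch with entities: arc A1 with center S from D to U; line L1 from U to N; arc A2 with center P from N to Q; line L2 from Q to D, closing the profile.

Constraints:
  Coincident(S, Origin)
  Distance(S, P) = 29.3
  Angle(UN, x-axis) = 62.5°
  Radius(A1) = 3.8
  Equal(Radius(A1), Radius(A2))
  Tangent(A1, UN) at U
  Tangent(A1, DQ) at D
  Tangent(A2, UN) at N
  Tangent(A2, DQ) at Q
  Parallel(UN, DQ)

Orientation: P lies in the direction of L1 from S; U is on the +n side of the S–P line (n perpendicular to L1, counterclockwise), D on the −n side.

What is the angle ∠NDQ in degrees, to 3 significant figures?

14.5°

Tangency of A1 to both parallel lines with radius 3.8 puts U and D at S ± 3.8·n: U = (-3.37, 1.75), D = (3.37, -1.75). Equal radii place N and Q the same way about P: N = P + 3.8·n = (10.2, 27.7), Q = P − 3.8·n = (16.9, 24.2). Then cos ∠NDQ = DN·DQ / (|DN||DQ|), giving 14.5°.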